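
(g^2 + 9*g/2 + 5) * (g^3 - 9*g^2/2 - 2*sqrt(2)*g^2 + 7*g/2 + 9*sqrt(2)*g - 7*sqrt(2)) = g^5 - 2*sqrt(2)*g^4 - 47*g^3/4 - 27*g^2/4 + 47*sqrt(2)*g^2/2 + 35*g/2 + 27*sqrt(2)*g/2 - 35*sqrt(2)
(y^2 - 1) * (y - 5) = y^3 - 5*y^2 - y + 5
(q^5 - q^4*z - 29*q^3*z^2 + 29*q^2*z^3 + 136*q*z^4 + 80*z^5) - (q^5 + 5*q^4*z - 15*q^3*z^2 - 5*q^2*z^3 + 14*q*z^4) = -6*q^4*z - 14*q^3*z^2 + 34*q^2*z^3 + 122*q*z^4 + 80*z^5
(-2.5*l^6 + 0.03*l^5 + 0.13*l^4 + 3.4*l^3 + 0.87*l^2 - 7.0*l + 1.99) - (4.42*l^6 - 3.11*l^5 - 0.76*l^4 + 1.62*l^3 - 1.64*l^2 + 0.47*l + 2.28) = -6.92*l^6 + 3.14*l^5 + 0.89*l^4 + 1.78*l^3 + 2.51*l^2 - 7.47*l - 0.29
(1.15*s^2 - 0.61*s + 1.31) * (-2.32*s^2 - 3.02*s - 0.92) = -2.668*s^4 - 2.0578*s^3 - 2.255*s^2 - 3.395*s - 1.2052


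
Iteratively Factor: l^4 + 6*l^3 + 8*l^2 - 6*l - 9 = (l + 3)*(l^3 + 3*l^2 - l - 3) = (l - 1)*(l + 3)*(l^2 + 4*l + 3) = (l - 1)*(l + 3)^2*(l + 1)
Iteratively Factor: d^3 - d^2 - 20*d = (d + 4)*(d^2 - 5*d) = (d - 5)*(d + 4)*(d)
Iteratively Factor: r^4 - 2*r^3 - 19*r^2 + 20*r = (r)*(r^3 - 2*r^2 - 19*r + 20) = r*(r + 4)*(r^2 - 6*r + 5) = r*(r - 1)*(r + 4)*(r - 5)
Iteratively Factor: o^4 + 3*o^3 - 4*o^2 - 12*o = (o - 2)*(o^3 + 5*o^2 + 6*o) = (o - 2)*(o + 2)*(o^2 + 3*o) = o*(o - 2)*(o + 2)*(o + 3)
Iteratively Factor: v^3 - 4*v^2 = (v - 4)*(v^2) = v*(v - 4)*(v)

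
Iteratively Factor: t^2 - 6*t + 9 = (t - 3)*(t - 3)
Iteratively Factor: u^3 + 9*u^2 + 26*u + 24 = (u + 3)*(u^2 + 6*u + 8) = (u + 3)*(u + 4)*(u + 2)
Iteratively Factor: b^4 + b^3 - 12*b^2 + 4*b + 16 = (b - 2)*(b^3 + 3*b^2 - 6*b - 8) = (b - 2)*(b + 1)*(b^2 + 2*b - 8) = (b - 2)^2*(b + 1)*(b + 4)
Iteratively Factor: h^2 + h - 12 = (h + 4)*(h - 3)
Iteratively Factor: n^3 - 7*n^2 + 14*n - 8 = (n - 1)*(n^2 - 6*n + 8) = (n - 2)*(n - 1)*(n - 4)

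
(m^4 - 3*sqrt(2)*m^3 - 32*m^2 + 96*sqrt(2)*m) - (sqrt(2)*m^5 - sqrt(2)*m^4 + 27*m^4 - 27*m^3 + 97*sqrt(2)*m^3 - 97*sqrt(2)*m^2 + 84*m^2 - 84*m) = -sqrt(2)*m^5 - 26*m^4 + sqrt(2)*m^4 - 100*sqrt(2)*m^3 + 27*m^3 - 116*m^2 + 97*sqrt(2)*m^2 + 84*m + 96*sqrt(2)*m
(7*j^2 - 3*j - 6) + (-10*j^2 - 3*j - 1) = -3*j^2 - 6*j - 7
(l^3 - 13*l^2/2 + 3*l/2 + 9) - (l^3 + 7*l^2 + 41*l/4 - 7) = -27*l^2/2 - 35*l/4 + 16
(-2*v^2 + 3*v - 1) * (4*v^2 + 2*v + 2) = -8*v^4 + 8*v^3 - 2*v^2 + 4*v - 2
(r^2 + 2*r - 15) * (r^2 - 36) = r^4 + 2*r^3 - 51*r^2 - 72*r + 540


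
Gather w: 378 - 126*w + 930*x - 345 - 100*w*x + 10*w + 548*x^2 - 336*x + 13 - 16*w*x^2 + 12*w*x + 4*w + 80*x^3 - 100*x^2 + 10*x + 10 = w*(-16*x^2 - 88*x - 112) + 80*x^3 + 448*x^2 + 604*x + 56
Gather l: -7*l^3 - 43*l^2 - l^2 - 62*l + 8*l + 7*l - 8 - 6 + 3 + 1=-7*l^3 - 44*l^2 - 47*l - 10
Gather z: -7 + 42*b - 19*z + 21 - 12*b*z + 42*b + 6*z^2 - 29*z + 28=84*b + 6*z^2 + z*(-12*b - 48) + 42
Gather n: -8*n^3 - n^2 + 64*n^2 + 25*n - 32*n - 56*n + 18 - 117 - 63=-8*n^3 + 63*n^2 - 63*n - 162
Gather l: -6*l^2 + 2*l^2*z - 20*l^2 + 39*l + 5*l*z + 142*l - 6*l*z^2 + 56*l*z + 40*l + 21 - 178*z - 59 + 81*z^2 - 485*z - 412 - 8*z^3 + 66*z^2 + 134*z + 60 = l^2*(2*z - 26) + l*(-6*z^2 + 61*z + 221) - 8*z^3 + 147*z^2 - 529*z - 390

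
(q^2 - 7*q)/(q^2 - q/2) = 2*(q - 7)/(2*q - 1)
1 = 1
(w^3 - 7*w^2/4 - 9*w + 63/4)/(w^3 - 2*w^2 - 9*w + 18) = (w - 7/4)/(w - 2)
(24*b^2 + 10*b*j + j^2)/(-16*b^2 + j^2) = (-6*b - j)/(4*b - j)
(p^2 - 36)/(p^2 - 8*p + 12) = (p + 6)/(p - 2)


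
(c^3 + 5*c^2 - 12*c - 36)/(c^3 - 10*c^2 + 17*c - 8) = (c^3 + 5*c^2 - 12*c - 36)/(c^3 - 10*c^2 + 17*c - 8)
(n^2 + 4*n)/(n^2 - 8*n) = (n + 4)/(n - 8)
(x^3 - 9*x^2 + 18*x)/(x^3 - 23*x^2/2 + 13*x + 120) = 2*x*(x - 3)/(2*x^2 - 11*x - 40)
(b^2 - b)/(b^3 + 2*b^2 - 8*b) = (b - 1)/(b^2 + 2*b - 8)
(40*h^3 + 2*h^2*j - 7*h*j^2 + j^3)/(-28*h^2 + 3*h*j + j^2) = (-10*h^2 - 3*h*j + j^2)/(7*h + j)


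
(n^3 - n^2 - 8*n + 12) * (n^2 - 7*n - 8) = n^5 - 8*n^4 - 9*n^3 + 76*n^2 - 20*n - 96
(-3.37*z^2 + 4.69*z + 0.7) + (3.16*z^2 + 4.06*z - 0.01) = -0.21*z^2 + 8.75*z + 0.69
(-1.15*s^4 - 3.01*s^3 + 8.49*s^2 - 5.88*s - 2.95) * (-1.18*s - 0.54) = 1.357*s^5 + 4.1728*s^4 - 8.3928*s^3 + 2.3538*s^2 + 6.6562*s + 1.593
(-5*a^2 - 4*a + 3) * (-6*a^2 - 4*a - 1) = 30*a^4 + 44*a^3 + 3*a^2 - 8*a - 3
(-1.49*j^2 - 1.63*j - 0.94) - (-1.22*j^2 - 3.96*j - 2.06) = -0.27*j^2 + 2.33*j + 1.12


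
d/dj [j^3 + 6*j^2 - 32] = 3*j*(j + 4)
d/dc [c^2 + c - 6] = 2*c + 1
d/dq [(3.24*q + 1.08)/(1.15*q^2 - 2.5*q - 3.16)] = (3.726*q^2 - 8.1*q - (2.3*q - 2.5)*(3.24*q + 1.08) - 10.2384)/(-1.15*q^2 + 2.5*q + 3.16)^2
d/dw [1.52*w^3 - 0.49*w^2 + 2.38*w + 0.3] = 4.56*w^2 - 0.98*w + 2.38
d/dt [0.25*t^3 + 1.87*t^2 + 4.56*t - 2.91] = 0.75*t^2 + 3.74*t + 4.56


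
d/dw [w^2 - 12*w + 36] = 2*w - 12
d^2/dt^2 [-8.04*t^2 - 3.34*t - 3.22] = -16.0800000000000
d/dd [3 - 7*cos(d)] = 7*sin(d)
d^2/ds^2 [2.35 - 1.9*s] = 0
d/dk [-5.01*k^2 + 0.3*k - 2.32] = 0.3 - 10.02*k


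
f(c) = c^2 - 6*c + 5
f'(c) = 2*c - 6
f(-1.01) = 12.08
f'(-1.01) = -8.02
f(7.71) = 18.18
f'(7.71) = 9.42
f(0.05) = 4.70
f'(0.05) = -5.90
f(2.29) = -3.50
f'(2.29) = -1.42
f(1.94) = -2.88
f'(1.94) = -2.12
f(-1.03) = 12.24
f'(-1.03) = -8.06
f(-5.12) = 61.93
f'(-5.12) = -16.24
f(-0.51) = 8.32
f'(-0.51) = -7.02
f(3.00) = -4.00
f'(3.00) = 0.00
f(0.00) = 5.00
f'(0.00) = -6.00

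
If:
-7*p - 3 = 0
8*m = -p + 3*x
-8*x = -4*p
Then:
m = -3/112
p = -3/7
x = -3/14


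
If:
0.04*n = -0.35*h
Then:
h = -0.114285714285714*n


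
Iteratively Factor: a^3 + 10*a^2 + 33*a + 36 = (a + 3)*(a^2 + 7*a + 12) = (a + 3)^2*(a + 4)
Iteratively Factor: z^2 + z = (z + 1)*(z)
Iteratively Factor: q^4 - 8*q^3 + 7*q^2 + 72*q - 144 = (q - 4)*(q^3 - 4*q^2 - 9*q + 36) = (q - 4)^2*(q^2 - 9) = (q - 4)^2*(q - 3)*(q + 3)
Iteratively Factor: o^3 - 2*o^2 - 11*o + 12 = (o - 4)*(o^2 + 2*o - 3) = (o - 4)*(o + 3)*(o - 1)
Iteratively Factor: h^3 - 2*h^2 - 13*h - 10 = (h + 2)*(h^2 - 4*h - 5) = (h + 1)*(h + 2)*(h - 5)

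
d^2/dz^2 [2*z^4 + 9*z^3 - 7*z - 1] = 6*z*(4*z + 9)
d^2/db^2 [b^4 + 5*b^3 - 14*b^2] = 12*b^2 + 30*b - 28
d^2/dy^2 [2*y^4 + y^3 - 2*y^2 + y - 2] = 24*y^2 + 6*y - 4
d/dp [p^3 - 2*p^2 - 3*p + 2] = 3*p^2 - 4*p - 3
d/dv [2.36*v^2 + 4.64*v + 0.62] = 4.72*v + 4.64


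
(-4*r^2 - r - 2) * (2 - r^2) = 4*r^4 + r^3 - 6*r^2 - 2*r - 4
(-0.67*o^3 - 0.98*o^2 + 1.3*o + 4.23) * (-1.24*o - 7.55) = 0.8308*o^4 + 6.2737*o^3 + 5.787*o^2 - 15.0602*o - 31.9365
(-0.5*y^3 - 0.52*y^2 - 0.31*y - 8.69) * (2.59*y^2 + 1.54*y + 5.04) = -1.295*y^5 - 2.1168*y^4 - 4.1237*y^3 - 25.6053*y^2 - 14.945*y - 43.7976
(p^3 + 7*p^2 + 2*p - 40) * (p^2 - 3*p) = p^5 + 4*p^4 - 19*p^3 - 46*p^2 + 120*p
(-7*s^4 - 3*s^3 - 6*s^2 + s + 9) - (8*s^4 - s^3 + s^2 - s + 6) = -15*s^4 - 2*s^3 - 7*s^2 + 2*s + 3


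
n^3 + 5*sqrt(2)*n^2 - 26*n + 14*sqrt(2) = (n - sqrt(2))^2*(n + 7*sqrt(2))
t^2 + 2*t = t*(t + 2)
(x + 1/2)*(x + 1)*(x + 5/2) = x^3 + 4*x^2 + 17*x/4 + 5/4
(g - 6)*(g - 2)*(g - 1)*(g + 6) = g^4 - 3*g^3 - 34*g^2 + 108*g - 72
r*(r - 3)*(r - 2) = r^3 - 5*r^2 + 6*r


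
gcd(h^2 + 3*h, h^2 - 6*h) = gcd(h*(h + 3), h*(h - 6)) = h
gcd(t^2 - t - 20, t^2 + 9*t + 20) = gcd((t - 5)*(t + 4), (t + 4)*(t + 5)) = t + 4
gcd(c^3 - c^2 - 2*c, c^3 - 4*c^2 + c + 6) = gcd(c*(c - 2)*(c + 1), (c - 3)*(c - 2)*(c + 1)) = c^2 - c - 2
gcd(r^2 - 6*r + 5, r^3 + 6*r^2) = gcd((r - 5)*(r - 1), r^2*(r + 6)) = 1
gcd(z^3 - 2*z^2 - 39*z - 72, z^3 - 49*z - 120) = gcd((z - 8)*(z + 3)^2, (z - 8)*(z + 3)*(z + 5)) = z^2 - 5*z - 24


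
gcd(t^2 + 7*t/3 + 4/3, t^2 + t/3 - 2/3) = t + 1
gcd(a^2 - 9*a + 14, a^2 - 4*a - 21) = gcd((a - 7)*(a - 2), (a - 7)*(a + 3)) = a - 7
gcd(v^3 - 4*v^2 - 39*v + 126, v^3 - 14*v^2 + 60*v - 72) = 1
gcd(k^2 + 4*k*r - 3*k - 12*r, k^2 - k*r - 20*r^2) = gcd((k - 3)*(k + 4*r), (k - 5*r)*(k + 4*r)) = k + 4*r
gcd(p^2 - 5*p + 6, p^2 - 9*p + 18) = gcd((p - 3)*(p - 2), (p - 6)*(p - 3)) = p - 3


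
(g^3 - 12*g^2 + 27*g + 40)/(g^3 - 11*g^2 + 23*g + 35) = (g - 8)/(g - 7)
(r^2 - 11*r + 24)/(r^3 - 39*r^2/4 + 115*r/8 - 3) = 8*(r - 3)/(8*r^2 - 14*r + 3)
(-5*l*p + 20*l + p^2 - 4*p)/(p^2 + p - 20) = (-5*l + p)/(p + 5)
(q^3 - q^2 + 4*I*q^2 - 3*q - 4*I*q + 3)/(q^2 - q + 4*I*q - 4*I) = (q^2 + 4*I*q - 3)/(q + 4*I)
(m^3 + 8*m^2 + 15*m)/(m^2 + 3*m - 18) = m*(m^2 + 8*m + 15)/(m^2 + 3*m - 18)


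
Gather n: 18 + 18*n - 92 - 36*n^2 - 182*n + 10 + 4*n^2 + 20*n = -32*n^2 - 144*n - 64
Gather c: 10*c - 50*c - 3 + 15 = 12 - 40*c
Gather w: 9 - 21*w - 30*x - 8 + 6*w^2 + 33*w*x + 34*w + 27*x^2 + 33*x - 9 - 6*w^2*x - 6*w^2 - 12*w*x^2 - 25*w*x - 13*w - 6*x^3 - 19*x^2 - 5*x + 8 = -6*w^2*x + w*(-12*x^2 + 8*x) - 6*x^3 + 8*x^2 - 2*x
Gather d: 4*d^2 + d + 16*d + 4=4*d^2 + 17*d + 4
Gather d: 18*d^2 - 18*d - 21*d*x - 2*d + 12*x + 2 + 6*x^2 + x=18*d^2 + d*(-21*x - 20) + 6*x^2 + 13*x + 2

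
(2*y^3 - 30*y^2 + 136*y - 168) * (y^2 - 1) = 2*y^5 - 30*y^4 + 134*y^3 - 138*y^2 - 136*y + 168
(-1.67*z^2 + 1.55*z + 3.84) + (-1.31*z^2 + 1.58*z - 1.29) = -2.98*z^2 + 3.13*z + 2.55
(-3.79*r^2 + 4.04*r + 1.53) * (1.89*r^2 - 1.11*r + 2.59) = -7.1631*r^4 + 11.8425*r^3 - 11.4088*r^2 + 8.7653*r + 3.9627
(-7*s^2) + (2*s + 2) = -7*s^2 + 2*s + 2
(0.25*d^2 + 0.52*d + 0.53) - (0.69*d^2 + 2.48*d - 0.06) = -0.44*d^2 - 1.96*d + 0.59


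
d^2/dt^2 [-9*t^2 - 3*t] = -18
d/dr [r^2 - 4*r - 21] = 2*r - 4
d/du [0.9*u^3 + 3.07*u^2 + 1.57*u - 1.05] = 2.7*u^2 + 6.14*u + 1.57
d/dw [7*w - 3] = 7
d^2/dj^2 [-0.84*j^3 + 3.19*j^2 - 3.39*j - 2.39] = 6.38 - 5.04*j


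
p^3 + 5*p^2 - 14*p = p*(p - 2)*(p + 7)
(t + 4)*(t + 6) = t^2 + 10*t + 24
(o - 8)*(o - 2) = o^2 - 10*o + 16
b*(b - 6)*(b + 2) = b^3 - 4*b^2 - 12*b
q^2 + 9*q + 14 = (q + 2)*(q + 7)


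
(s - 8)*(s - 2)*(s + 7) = s^3 - 3*s^2 - 54*s + 112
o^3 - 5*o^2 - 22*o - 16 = (o - 8)*(o + 1)*(o + 2)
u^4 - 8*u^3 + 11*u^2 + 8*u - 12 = (u - 6)*(u - 2)*(u - 1)*(u + 1)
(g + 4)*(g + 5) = g^2 + 9*g + 20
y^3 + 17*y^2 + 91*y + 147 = (y + 3)*(y + 7)^2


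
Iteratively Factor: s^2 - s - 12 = (s - 4)*(s + 3)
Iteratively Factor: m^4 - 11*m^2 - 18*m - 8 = (m + 2)*(m^3 - 2*m^2 - 7*m - 4) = (m - 4)*(m + 2)*(m^2 + 2*m + 1) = (m - 4)*(m + 1)*(m + 2)*(m + 1)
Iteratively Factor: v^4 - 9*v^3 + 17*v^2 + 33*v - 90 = (v - 3)*(v^3 - 6*v^2 - v + 30) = (v - 3)*(v + 2)*(v^2 - 8*v + 15) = (v - 5)*(v - 3)*(v + 2)*(v - 3)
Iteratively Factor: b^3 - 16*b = (b + 4)*(b^2 - 4*b) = (b - 4)*(b + 4)*(b)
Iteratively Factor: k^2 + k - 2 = (k - 1)*(k + 2)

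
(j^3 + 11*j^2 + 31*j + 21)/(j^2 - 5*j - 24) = (j^2 + 8*j + 7)/(j - 8)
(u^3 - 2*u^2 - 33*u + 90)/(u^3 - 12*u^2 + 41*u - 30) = (u^2 + 3*u - 18)/(u^2 - 7*u + 6)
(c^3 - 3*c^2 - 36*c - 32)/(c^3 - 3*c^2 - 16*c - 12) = (c^2 - 4*c - 32)/(c^2 - 4*c - 12)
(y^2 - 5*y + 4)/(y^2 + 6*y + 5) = (y^2 - 5*y + 4)/(y^2 + 6*y + 5)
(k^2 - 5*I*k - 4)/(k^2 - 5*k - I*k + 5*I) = (k - 4*I)/(k - 5)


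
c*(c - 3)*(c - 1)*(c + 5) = c^4 + c^3 - 17*c^2 + 15*c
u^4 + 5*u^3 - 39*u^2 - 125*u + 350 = (u - 5)*(u - 2)*(u + 5)*(u + 7)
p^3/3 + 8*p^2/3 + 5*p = p*(p/3 + 1)*(p + 5)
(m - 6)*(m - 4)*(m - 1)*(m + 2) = m^4 - 9*m^3 + 12*m^2 + 44*m - 48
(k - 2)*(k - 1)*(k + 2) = k^3 - k^2 - 4*k + 4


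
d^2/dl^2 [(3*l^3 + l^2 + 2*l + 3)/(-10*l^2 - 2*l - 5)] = 14*(-6*l^3 - 120*l^2 - 15*l + 19)/(1000*l^6 + 600*l^5 + 1620*l^4 + 608*l^3 + 810*l^2 + 150*l + 125)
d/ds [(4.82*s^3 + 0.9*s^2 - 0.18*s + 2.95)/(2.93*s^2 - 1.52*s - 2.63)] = (14.1226*s^4 - 14.6528*s^3 - 38.8704*s^2 - 22.021*s + 4.9574)/(8.5849*s^4 - 8.9072*s^3 - 13.1014*s^2 + 7.9952*s + 6.9169)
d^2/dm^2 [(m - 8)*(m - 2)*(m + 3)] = 6*m - 14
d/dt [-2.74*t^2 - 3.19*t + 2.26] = -5.48*t - 3.19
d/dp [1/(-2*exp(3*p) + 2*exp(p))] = (3*exp(2*p) - 1)*exp(-p)/(2*(1 - exp(2*p))^2)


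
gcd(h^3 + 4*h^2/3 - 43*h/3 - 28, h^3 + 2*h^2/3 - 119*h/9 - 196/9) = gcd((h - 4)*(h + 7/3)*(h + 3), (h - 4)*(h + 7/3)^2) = h^2 - 5*h/3 - 28/3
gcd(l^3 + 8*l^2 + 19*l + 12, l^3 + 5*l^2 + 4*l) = l^2 + 5*l + 4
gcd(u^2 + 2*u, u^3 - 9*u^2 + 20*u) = u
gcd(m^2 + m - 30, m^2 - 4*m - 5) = m - 5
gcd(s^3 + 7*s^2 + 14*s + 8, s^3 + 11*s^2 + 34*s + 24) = s^2 + 5*s + 4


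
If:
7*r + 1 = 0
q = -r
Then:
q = 1/7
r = -1/7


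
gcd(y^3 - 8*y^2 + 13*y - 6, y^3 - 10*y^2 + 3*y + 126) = y - 6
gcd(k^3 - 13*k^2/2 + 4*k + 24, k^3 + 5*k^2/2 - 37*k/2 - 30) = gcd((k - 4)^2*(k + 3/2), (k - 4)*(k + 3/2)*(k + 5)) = k^2 - 5*k/2 - 6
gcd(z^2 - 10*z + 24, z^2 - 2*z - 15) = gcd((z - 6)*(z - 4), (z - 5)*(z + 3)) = 1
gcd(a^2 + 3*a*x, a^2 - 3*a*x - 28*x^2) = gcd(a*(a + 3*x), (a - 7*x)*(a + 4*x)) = 1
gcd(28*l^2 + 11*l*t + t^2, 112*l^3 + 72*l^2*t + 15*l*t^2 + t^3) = 28*l^2 + 11*l*t + t^2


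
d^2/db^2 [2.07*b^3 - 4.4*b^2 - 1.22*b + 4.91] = 12.42*b - 8.8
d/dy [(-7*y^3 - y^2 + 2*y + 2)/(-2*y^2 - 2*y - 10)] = (7*y^4 + 14*y^3 + 108*y^2 + 14*y - 8)/(2*(y^4 + 2*y^3 + 11*y^2 + 10*y + 25))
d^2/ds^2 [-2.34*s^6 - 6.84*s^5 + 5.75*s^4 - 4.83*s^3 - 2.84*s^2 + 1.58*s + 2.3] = -70.2*s^4 - 136.8*s^3 + 69.0*s^2 - 28.98*s - 5.68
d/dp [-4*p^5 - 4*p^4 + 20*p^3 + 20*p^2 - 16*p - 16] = -20*p^4 - 16*p^3 + 60*p^2 + 40*p - 16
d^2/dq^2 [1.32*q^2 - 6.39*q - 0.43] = 2.64000000000000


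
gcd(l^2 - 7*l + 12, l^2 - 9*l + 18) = l - 3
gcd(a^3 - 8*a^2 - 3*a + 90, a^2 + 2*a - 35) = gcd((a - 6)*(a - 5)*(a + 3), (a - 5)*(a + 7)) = a - 5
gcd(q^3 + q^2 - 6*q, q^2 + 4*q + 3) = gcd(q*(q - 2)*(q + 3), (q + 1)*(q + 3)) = q + 3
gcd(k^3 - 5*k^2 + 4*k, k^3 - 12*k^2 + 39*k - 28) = k^2 - 5*k + 4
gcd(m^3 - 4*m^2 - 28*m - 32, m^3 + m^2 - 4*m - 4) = m + 2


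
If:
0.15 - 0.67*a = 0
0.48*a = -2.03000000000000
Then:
No Solution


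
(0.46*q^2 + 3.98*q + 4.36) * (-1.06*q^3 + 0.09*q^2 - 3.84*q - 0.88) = -0.4876*q^5 - 4.1774*q^4 - 6.0298*q^3 - 15.2956*q^2 - 20.2448*q - 3.8368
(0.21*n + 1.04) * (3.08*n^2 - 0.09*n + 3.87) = 0.6468*n^3 + 3.1843*n^2 + 0.7191*n + 4.0248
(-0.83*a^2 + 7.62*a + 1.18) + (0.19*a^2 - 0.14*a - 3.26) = -0.64*a^2 + 7.48*a - 2.08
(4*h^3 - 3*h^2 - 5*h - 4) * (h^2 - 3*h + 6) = 4*h^5 - 15*h^4 + 28*h^3 - 7*h^2 - 18*h - 24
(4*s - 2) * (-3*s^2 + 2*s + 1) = -12*s^3 + 14*s^2 - 2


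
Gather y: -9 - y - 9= -y - 18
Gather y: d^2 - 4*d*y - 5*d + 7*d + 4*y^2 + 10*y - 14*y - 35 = d^2 + 2*d + 4*y^2 + y*(-4*d - 4) - 35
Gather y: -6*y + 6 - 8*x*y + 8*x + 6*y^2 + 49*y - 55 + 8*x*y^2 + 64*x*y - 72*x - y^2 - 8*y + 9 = -64*x + y^2*(8*x + 5) + y*(56*x + 35) - 40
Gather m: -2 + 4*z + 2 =4*z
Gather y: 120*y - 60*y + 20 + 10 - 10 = 60*y + 20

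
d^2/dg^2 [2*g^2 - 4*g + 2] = 4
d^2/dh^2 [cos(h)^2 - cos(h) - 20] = cos(h) - 2*cos(2*h)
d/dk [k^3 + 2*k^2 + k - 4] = 3*k^2 + 4*k + 1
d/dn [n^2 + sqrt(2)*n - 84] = 2*n + sqrt(2)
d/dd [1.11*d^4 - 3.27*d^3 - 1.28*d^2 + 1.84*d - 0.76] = 4.44*d^3 - 9.81*d^2 - 2.56*d + 1.84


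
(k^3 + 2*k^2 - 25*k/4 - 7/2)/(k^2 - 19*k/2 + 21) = (4*k^3 + 8*k^2 - 25*k - 14)/(2*(2*k^2 - 19*k + 42))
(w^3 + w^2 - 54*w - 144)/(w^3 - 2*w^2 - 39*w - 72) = (w + 6)/(w + 3)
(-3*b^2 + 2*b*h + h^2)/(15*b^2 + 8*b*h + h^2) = (-b + h)/(5*b + h)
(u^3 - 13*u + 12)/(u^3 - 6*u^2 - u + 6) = (u^2 + u - 12)/(u^2 - 5*u - 6)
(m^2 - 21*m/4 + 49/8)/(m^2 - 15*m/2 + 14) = (m - 7/4)/(m - 4)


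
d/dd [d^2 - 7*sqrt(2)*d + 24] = 2*d - 7*sqrt(2)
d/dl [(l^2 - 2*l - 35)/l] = 1 + 35/l^2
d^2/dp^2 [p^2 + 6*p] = 2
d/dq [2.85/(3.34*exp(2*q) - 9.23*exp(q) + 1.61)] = (26.3055 - 19.038*exp(q))*exp(q)/(3.34*exp(2*q) - 9.23*exp(q) + 1.61)^2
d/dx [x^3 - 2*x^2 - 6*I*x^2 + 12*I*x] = 3*x^2 - 4*x - 12*I*x + 12*I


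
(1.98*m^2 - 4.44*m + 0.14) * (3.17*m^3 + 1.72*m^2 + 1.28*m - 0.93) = 6.2766*m^5 - 10.6692*m^4 - 4.6586*m^3 - 7.2838*m^2 + 4.3084*m - 0.1302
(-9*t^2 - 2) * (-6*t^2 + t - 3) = 54*t^4 - 9*t^3 + 39*t^2 - 2*t + 6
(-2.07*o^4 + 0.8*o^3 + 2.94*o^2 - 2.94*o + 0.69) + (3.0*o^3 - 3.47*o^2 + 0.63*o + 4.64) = -2.07*o^4 + 3.8*o^3 - 0.53*o^2 - 2.31*o + 5.33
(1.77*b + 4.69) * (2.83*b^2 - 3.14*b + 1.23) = 5.0091*b^3 + 7.7149*b^2 - 12.5495*b + 5.7687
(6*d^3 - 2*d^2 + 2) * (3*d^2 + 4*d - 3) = 18*d^5 + 18*d^4 - 26*d^3 + 12*d^2 + 8*d - 6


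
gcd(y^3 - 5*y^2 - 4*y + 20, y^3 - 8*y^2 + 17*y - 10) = y^2 - 7*y + 10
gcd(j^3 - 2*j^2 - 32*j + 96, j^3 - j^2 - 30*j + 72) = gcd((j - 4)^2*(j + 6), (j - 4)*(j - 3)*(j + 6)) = j^2 + 2*j - 24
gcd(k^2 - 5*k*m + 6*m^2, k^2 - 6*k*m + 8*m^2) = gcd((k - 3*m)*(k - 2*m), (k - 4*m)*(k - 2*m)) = k - 2*m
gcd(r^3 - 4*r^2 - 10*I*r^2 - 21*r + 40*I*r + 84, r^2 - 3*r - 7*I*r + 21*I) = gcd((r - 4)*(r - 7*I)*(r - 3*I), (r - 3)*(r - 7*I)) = r - 7*I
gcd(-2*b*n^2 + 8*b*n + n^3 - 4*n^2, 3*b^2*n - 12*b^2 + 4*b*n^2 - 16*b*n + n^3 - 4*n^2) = n - 4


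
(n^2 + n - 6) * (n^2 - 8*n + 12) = n^4 - 7*n^3 - 2*n^2 + 60*n - 72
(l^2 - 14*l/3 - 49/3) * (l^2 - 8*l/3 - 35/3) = l^4 - 22*l^3/3 - 140*l^2/9 + 98*l + 1715/9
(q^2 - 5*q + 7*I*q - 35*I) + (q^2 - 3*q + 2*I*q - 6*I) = 2*q^2 - 8*q + 9*I*q - 41*I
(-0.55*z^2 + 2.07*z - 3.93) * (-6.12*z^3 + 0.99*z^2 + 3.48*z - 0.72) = 3.366*z^5 - 13.2129*z^4 + 24.1869*z^3 + 3.7089*z^2 - 15.1668*z + 2.8296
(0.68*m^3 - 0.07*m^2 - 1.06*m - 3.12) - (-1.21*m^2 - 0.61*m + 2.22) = 0.68*m^3 + 1.14*m^2 - 0.45*m - 5.34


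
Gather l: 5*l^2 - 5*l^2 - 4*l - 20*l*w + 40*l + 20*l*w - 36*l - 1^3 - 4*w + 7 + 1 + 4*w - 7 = 0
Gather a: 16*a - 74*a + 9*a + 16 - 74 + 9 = -49*a - 49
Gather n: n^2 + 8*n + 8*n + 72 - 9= n^2 + 16*n + 63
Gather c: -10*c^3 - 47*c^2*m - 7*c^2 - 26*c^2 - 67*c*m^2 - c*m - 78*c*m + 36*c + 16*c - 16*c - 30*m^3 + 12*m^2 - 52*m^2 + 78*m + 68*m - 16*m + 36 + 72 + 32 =-10*c^3 + c^2*(-47*m - 33) + c*(-67*m^2 - 79*m + 36) - 30*m^3 - 40*m^2 + 130*m + 140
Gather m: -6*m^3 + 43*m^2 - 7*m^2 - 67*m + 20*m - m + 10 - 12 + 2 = -6*m^3 + 36*m^2 - 48*m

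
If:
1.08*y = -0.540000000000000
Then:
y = -0.50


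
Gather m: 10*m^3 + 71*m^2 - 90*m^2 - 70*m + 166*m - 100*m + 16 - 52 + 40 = 10*m^3 - 19*m^2 - 4*m + 4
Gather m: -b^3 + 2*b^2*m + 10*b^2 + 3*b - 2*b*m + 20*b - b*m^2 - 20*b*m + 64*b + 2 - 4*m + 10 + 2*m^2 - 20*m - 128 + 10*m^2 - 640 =-b^3 + 10*b^2 + 87*b + m^2*(12 - b) + m*(2*b^2 - 22*b - 24) - 756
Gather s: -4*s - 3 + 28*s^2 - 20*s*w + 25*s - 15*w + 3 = 28*s^2 + s*(21 - 20*w) - 15*w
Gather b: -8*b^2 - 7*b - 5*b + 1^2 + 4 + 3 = -8*b^2 - 12*b + 8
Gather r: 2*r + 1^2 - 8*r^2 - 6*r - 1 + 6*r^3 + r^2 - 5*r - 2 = 6*r^3 - 7*r^2 - 9*r - 2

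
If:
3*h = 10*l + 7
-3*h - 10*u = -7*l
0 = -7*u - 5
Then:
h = 157/63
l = 1/21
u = -5/7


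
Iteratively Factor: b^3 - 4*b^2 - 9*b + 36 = (b - 3)*(b^2 - b - 12) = (b - 4)*(b - 3)*(b + 3)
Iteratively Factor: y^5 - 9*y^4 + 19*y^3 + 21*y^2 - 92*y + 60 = (y - 1)*(y^4 - 8*y^3 + 11*y^2 + 32*y - 60) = (y - 3)*(y - 1)*(y^3 - 5*y^2 - 4*y + 20) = (y - 5)*(y - 3)*(y - 1)*(y^2 - 4) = (y - 5)*(y - 3)*(y - 2)*(y - 1)*(y + 2)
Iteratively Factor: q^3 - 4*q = (q + 2)*(q^2 - 2*q) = (q - 2)*(q + 2)*(q)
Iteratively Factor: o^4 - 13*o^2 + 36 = (o + 2)*(o^3 - 2*o^2 - 9*o + 18) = (o - 3)*(o + 2)*(o^2 + o - 6) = (o - 3)*(o + 2)*(o + 3)*(o - 2)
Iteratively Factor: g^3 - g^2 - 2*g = (g)*(g^2 - g - 2) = g*(g + 1)*(g - 2)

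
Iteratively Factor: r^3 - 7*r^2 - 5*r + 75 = (r - 5)*(r^2 - 2*r - 15) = (r - 5)*(r + 3)*(r - 5)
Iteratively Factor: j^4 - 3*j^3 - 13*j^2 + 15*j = (j - 1)*(j^3 - 2*j^2 - 15*j) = j*(j - 1)*(j^2 - 2*j - 15) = j*(j - 5)*(j - 1)*(j + 3)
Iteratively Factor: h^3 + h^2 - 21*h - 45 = (h - 5)*(h^2 + 6*h + 9) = (h - 5)*(h + 3)*(h + 3)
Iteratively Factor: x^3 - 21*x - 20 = (x + 1)*(x^2 - x - 20) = (x + 1)*(x + 4)*(x - 5)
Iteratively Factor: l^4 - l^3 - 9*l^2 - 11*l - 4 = (l - 4)*(l^3 + 3*l^2 + 3*l + 1) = (l - 4)*(l + 1)*(l^2 + 2*l + 1) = (l - 4)*(l + 1)^2*(l + 1)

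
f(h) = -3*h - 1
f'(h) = -3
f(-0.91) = 1.73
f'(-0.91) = -3.00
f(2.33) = -7.99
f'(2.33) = -3.00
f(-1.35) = 3.05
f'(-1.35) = -3.00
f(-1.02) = 2.06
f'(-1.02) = -3.00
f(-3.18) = 8.54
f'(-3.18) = -3.00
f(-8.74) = 25.22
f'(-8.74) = -3.00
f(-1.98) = 4.94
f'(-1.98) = -3.00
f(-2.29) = 5.87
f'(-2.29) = -3.00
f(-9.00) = 26.00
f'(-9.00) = -3.00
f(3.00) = -10.00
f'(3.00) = -3.00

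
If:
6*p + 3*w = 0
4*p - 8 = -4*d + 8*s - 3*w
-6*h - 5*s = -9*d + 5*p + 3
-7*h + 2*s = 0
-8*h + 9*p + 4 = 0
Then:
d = -790/703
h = -274/703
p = -556/703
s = -959/703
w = 1112/703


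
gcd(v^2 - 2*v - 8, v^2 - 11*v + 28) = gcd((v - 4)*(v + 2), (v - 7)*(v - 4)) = v - 4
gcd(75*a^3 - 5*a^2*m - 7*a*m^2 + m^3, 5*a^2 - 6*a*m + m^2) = 5*a - m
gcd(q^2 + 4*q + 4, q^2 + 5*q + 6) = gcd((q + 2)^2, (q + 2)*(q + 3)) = q + 2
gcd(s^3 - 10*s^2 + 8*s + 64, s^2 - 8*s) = s - 8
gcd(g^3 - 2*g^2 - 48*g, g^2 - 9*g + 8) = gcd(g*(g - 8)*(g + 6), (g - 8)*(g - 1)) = g - 8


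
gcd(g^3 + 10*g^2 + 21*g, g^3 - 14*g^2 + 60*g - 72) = 1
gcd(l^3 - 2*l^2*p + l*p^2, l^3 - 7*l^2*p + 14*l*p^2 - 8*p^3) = -l + p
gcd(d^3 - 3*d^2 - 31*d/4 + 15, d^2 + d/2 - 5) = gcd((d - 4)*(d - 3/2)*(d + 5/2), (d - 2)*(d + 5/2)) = d + 5/2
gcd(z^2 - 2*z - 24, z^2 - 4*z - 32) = z + 4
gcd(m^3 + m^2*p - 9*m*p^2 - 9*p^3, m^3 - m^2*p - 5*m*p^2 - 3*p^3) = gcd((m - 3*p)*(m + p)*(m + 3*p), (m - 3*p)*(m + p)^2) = -m^2 + 2*m*p + 3*p^2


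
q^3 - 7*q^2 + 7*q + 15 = (q - 5)*(q - 3)*(q + 1)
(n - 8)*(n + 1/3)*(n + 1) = n^3 - 20*n^2/3 - 31*n/3 - 8/3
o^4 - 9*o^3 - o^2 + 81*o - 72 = (o - 8)*(o - 3)*(o - 1)*(o + 3)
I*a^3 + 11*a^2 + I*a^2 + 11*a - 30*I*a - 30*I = (a - 6*I)*(a - 5*I)*(I*a + I)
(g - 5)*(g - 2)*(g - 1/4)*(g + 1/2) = g^4 - 27*g^3/4 + 65*g^2/8 + 27*g/8 - 5/4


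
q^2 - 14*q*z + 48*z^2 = (q - 8*z)*(q - 6*z)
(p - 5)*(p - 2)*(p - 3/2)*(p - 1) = p^4 - 19*p^3/2 + 29*p^2 - 71*p/2 + 15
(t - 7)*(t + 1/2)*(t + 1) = t^3 - 11*t^2/2 - 10*t - 7/2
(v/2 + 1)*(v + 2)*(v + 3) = v^3/2 + 7*v^2/2 + 8*v + 6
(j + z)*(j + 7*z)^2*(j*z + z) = j^4*z + 15*j^3*z^2 + j^3*z + 63*j^2*z^3 + 15*j^2*z^2 + 49*j*z^4 + 63*j*z^3 + 49*z^4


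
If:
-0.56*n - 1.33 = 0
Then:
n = -2.38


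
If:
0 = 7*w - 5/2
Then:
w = 5/14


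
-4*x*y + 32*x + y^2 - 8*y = (-4*x + y)*(y - 8)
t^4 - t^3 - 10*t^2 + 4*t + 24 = (t - 3)*(t - 2)*(t + 2)^2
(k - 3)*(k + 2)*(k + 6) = k^3 + 5*k^2 - 12*k - 36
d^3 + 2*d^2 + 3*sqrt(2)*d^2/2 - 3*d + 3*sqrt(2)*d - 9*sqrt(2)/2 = (d - 1)*(d + 3)*(d + 3*sqrt(2)/2)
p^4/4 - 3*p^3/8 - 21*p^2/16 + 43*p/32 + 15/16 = (p/4 + 1/2)*(p - 5/2)*(p - 3/2)*(p + 1/2)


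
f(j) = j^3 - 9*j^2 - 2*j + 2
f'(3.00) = -29.00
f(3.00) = -58.00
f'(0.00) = -2.00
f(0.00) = 2.00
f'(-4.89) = 157.76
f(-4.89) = -320.36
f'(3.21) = -28.87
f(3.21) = -64.08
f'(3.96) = -26.24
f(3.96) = -84.96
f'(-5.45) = 185.21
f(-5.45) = -416.30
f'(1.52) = -22.43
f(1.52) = -18.32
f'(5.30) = -13.13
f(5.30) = -112.53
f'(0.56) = -11.14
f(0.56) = -1.77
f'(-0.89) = 16.40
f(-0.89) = -4.05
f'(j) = 3*j^2 - 18*j - 2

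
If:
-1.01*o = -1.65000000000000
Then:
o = 1.63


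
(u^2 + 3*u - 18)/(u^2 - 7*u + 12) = (u + 6)/(u - 4)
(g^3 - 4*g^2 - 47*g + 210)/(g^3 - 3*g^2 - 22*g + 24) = (g^2 + 2*g - 35)/(g^2 + 3*g - 4)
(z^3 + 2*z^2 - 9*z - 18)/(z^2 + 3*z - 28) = (z^3 + 2*z^2 - 9*z - 18)/(z^2 + 3*z - 28)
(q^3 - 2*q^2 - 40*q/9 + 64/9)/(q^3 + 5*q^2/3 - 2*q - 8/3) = (q - 8/3)/(q + 1)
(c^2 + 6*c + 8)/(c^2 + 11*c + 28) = (c + 2)/(c + 7)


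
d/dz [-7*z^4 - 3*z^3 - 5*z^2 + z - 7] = -28*z^3 - 9*z^2 - 10*z + 1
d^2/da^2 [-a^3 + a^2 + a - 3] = 2 - 6*a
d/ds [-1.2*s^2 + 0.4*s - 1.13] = 0.4 - 2.4*s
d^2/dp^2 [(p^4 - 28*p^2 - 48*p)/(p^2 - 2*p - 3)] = 2*(p^6 - 6*p^5 + 3*p^4 - 56*p^3 - 198*p^2 - 432*p + 36)/(p^6 - 6*p^5 + 3*p^4 + 28*p^3 - 9*p^2 - 54*p - 27)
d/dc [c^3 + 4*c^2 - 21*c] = 3*c^2 + 8*c - 21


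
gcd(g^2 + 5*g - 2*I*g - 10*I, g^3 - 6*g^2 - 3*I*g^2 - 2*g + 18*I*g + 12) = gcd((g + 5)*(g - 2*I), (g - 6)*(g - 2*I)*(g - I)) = g - 2*I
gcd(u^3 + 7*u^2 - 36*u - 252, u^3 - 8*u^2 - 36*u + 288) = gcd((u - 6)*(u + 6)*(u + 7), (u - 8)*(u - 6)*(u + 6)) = u^2 - 36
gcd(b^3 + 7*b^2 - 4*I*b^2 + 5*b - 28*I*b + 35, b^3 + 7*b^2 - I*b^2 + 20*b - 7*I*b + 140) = b^2 + b*(7 - 5*I) - 35*I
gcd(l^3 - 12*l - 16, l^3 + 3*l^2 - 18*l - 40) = l^2 - 2*l - 8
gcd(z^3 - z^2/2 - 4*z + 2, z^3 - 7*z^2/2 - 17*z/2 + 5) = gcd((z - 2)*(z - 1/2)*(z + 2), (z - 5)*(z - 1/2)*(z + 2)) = z^2 + 3*z/2 - 1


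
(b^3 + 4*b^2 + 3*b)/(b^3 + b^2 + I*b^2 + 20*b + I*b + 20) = b*(b + 3)/(b^2 + I*b + 20)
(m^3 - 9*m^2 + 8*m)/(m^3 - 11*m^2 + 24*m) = (m - 1)/(m - 3)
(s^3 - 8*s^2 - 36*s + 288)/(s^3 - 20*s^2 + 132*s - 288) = (s + 6)/(s - 6)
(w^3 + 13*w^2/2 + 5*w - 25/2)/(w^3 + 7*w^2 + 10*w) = (2*w^2 + 3*w - 5)/(2*w*(w + 2))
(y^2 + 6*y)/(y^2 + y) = (y + 6)/(y + 1)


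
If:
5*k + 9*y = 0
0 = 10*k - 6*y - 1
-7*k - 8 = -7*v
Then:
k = 3/40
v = 341/280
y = -1/24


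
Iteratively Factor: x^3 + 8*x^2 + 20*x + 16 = (x + 2)*(x^2 + 6*x + 8) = (x + 2)^2*(x + 4)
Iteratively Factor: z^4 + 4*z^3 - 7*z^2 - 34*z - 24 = (z + 1)*(z^3 + 3*z^2 - 10*z - 24) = (z + 1)*(z + 2)*(z^2 + z - 12) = (z + 1)*(z + 2)*(z + 4)*(z - 3)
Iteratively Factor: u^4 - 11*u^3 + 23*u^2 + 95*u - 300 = (u - 5)*(u^3 - 6*u^2 - 7*u + 60) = (u - 5)*(u + 3)*(u^2 - 9*u + 20) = (u - 5)^2*(u + 3)*(u - 4)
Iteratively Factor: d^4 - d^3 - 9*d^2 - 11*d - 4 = (d + 1)*(d^3 - 2*d^2 - 7*d - 4) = (d - 4)*(d + 1)*(d^2 + 2*d + 1) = (d - 4)*(d + 1)^2*(d + 1)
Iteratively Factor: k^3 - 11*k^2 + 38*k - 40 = (k - 5)*(k^2 - 6*k + 8) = (k - 5)*(k - 4)*(k - 2)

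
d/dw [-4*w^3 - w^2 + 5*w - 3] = -12*w^2 - 2*w + 5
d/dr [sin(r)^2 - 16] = sin(2*r)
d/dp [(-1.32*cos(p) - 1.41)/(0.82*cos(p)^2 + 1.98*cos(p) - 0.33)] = (1.0824*sin(p)^2 - 2.3124*cos(p) - 4.3098)*sin(p)/(0.82*cos(p)^2 + 1.98*cos(p) - 0.33)^2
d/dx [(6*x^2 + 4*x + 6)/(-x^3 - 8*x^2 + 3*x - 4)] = 2*(3*x^4 + 4*x^3 + 34*x^2 + 24*x - 17)/(x^6 + 16*x^5 + 58*x^4 - 40*x^3 + 73*x^2 - 24*x + 16)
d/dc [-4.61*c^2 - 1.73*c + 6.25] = -9.22*c - 1.73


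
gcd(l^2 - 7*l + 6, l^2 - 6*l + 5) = l - 1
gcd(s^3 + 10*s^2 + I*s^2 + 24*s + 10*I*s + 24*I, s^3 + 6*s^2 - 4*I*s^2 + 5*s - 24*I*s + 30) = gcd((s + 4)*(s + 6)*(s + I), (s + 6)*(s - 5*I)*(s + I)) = s^2 + s*(6 + I) + 6*I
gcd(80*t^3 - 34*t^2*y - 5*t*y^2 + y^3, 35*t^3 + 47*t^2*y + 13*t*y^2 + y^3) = 5*t + y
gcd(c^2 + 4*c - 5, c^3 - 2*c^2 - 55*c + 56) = c - 1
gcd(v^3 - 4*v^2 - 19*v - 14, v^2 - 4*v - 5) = v + 1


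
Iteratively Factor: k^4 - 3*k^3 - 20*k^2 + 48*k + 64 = (k - 4)*(k^3 + k^2 - 16*k - 16) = (k - 4)*(k + 1)*(k^2 - 16) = (k - 4)^2*(k + 1)*(k + 4)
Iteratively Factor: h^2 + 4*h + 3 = (h + 3)*(h + 1)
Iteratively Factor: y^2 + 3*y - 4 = (y + 4)*(y - 1)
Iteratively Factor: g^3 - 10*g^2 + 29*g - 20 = (g - 5)*(g^2 - 5*g + 4) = (g - 5)*(g - 1)*(g - 4)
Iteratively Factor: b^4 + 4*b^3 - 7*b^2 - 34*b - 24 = (b - 3)*(b^3 + 7*b^2 + 14*b + 8) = (b - 3)*(b + 1)*(b^2 + 6*b + 8) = (b - 3)*(b + 1)*(b + 4)*(b + 2)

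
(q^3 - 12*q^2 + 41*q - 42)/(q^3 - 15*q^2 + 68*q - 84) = (q - 3)/(q - 6)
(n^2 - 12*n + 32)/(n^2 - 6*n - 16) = (n - 4)/(n + 2)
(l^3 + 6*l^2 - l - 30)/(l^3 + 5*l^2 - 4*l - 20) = (l + 3)/(l + 2)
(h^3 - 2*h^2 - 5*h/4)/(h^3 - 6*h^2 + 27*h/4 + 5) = h/(h - 4)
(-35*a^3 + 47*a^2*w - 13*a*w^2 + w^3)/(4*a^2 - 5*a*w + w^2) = (35*a^2 - 12*a*w + w^2)/(-4*a + w)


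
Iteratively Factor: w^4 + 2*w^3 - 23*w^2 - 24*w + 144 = (w - 3)*(w^3 + 5*w^2 - 8*w - 48) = (w - 3)^2*(w^2 + 8*w + 16) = (w - 3)^2*(w + 4)*(w + 4)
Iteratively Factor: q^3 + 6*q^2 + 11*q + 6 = (q + 2)*(q^2 + 4*q + 3) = (q + 2)*(q + 3)*(q + 1)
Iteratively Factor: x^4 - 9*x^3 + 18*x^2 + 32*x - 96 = (x - 4)*(x^3 - 5*x^2 - 2*x + 24) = (x - 4)*(x - 3)*(x^2 - 2*x - 8) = (x - 4)^2*(x - 3)*(x + 2)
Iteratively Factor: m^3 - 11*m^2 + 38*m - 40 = (m - 2)*(m^2 - 9*m + 20) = (m - 4)*(m - 2)*(m - 5)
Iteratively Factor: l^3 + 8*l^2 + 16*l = (l + 4)*(l^2 + 4*l) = l*(l + 4)*(l + 4)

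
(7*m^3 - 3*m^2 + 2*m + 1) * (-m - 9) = -7*m^4 - 60*m^3 + 25*m^2 - 19*m - 9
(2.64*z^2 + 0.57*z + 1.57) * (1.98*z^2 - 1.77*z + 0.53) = 5.2272*z^4 - 3.5442*z^3 + 3.4989*z^2 - 2.4768*z + 0.8321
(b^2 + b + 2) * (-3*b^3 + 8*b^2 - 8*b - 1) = -3*b^5 + 5*b^4 - 6*b^3 + 7*b^2 - 17*b - 2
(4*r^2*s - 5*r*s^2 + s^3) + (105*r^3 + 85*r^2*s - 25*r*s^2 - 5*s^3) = 105*r^3 + 89*r^2*s - 30*r*s^2 - 4*s^3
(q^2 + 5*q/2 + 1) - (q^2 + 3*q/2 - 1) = q + 2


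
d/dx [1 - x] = -1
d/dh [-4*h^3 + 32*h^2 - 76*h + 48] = -12*h^2 + 64*h - 76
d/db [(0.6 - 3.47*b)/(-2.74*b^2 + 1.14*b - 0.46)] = (-9.5078*b^2 + 3.288*b + 0.9122)/(7.5076*b^4 - 6.2472*b^3 + 3.8204*b^2 - 1.0488*b + 0.2116)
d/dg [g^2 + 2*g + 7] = 2*g + 2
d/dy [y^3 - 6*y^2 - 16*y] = 3*y^2 - 12*y - 16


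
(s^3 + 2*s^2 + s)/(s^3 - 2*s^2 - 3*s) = (s + 1)/(s - 3)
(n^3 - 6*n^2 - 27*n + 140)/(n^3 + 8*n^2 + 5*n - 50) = (n^2 - 11*n + 28)/(n^2 + 3*n - 10)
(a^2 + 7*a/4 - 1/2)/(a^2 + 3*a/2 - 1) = (4*a - 1)/(2*(2*a - 1))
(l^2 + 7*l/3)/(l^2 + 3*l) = (l + 7/3)/(l + 3)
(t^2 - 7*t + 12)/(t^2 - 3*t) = (t - 4)/t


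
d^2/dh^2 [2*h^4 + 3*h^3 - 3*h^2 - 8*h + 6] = 24*h^2 + 18*h - 6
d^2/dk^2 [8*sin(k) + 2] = -8*sin(k)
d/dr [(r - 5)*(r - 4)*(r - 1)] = 3*r^2 - 20*r + 29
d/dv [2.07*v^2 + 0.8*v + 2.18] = 4.14*v + 0.8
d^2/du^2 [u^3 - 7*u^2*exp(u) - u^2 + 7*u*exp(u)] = -7*u^2*exp(u) - 21*u*exp(u) + 6*u - 2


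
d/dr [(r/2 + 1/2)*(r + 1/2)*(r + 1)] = (r + 1)*(3*r + 2)/2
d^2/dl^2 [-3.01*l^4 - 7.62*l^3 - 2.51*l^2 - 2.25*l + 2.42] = -36.12*l^2 - 45.72*l - 5.02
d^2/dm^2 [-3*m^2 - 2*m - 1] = -6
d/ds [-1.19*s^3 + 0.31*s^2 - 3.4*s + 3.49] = -3.57*s^2 + 0.62*s - 3.4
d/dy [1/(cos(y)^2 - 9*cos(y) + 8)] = (2*cos(y) - 9)*sin(y)/(cos(y)^2 - 9*cos(y) + 8)^2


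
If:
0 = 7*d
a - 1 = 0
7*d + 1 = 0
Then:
No Solution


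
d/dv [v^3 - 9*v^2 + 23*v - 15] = 3*v^2 - 18*v + 23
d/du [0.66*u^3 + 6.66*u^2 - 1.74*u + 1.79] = 1.98*u^2 + 13.32*u - 1.74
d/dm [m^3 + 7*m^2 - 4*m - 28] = 3*m^2 + 14*m - 4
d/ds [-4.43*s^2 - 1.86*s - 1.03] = -8.86*s - 1.86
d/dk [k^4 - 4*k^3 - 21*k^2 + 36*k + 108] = 4*k^3 - 12*k^2 - 42*k + 36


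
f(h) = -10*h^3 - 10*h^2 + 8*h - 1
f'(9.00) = -2602.00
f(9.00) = -8029.00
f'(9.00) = -2602.00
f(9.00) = -8029.00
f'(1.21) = -60.12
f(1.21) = -23.68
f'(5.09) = -871.04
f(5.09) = -1538.08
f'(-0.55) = 9.92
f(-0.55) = -6.76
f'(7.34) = -1755.07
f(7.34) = -4435.51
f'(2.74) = -272.03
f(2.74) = -259.86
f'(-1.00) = -2.00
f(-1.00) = -9.00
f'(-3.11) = -219.96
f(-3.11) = 178.20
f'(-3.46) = -281.95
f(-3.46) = 265.82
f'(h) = -30*h^2 - 20*h + 8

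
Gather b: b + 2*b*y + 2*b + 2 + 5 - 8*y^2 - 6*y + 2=b*(2*y + 3) - 8*y^2 - 6*y + 9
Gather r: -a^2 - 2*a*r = -a^2 - 2*a*r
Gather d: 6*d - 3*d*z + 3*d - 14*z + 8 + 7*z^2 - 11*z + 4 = d*(9 - 3*z) + 7*z^2 - 25*z + 12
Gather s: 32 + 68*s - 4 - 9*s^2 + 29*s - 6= -9*s^2 + 97*s + 22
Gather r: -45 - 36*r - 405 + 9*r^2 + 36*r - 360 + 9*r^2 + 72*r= 18*r^2 + 72*r - 810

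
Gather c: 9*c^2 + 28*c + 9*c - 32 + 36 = 9*c^2 + 37*c + 4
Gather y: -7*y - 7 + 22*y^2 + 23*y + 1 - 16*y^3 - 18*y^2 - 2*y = -16*y^3 + 4*y^2 + 14*y - 6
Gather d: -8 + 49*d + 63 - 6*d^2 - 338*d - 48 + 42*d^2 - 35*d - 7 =36*d^2 - 324*d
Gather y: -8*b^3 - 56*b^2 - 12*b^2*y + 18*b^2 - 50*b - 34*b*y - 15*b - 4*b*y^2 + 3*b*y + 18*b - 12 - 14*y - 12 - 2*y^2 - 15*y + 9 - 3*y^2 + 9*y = -8*b^3 - 38*b^2 - 47*b + y^2*(-4*b - 5) + y*(-12*b^2 - 31*b - 20) - 15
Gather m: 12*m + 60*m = 72*m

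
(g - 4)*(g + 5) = g^2 + g - 20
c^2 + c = c*(c + 1)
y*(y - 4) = y^2 - 4*y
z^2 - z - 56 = (z - 8)*(z + 7)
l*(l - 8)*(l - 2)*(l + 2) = l^4 - 8*l^3 - 4*l^2 + 32*l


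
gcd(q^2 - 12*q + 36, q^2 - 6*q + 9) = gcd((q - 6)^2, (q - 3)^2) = 1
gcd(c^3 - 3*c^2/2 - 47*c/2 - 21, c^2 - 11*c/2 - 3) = c - 6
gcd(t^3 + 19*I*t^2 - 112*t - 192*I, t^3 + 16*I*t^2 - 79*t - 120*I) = t^2 + 11*I*t - 24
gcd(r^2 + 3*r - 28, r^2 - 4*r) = r - 4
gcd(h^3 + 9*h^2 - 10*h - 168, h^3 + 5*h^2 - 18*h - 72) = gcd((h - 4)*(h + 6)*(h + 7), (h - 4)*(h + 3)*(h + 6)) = h^2 + 2*h - 24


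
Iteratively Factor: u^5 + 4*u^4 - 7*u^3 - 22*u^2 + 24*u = (u + 3)*(u^4 + u^3 - 10*u^2 + 8*u) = u*(u + 3)*(u^3 + u^2 - 10*u + 8) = u*(u + 3)*(u + 4)*(u^2 - 3*u + 2) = u*(u - 1)*(u + 3)*(u + 4)*(u - 2)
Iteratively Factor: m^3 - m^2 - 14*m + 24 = (m - 3)*(m^2 + 2*m - 8) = (m - 3)*(m - 2)*(m + 4)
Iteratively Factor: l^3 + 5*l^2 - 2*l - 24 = (l + 3)*(l^2 + 2*l - 8) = (l + 3)*(l + 4)*(l - 2)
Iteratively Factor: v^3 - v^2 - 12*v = (v + 3)*(v^2 - 4*v) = v*(v + 3)*(v - 4)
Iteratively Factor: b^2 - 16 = (b - 4)*(b + 4)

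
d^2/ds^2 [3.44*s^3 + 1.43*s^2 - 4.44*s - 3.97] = 20.64*s + 2.86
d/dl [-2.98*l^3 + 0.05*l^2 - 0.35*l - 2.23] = -8.94*l^2 + 0.1*l - 0.35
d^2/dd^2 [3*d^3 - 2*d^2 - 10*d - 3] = 18*d - 4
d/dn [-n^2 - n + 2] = -2*n - 1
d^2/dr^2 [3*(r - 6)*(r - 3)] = 6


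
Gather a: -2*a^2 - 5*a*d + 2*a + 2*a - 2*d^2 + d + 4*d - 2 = -2*a^2 + a*(4 - 5*d) - 2*d^2 + 5*d - 2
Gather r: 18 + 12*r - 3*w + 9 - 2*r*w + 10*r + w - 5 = r*(22 - 2*w) - 2*w + 22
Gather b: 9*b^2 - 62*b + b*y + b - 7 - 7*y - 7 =9*b^2 + b*(y - 61) - 7*y - 14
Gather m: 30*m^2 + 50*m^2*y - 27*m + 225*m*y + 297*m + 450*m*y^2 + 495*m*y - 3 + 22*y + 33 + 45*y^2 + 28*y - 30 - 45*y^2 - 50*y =m^2*(50*y + 30) + m*(450*y^2 + 720*y + 270)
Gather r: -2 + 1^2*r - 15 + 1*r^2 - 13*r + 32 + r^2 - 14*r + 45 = 2*r^2 - 26*r + 60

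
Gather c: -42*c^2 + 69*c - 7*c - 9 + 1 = -42*c^2 + 62*c - 8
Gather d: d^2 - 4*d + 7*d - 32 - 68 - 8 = d^2 + 3*d - 108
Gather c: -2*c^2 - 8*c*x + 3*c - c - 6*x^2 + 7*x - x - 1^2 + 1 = -2*c^2 + c*(2 - 8*x) - 6*x^2 + 6*x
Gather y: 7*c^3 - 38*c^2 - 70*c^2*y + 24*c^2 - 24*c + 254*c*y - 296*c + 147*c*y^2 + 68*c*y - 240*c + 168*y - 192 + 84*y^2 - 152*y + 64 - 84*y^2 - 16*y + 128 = 7*c^3 - 14*c^2 + 147*c*y^2 - 560*c + y*(-70*c^2 + 322*c)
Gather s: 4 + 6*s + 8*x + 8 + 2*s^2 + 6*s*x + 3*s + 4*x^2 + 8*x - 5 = 2*s^2 + s*(6*x + 9) + 4*x^2 + 16*x + 7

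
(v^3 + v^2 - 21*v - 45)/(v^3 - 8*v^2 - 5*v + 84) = (v^2 - 2*v - 15)/(v^2 - 11*v + 28)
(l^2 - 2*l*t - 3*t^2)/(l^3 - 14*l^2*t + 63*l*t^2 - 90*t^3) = (l + t)/(l^2 - 11*l*t + 30*t^2)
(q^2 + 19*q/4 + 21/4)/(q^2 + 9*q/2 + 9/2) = (4*q + 7)/(2*(2*q + 3))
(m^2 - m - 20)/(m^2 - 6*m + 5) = (m + 4)/(m - 1)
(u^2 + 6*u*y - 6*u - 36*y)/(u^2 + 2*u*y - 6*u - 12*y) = (u + 6*y)/(u + 2*y)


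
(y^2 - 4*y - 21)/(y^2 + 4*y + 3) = (y - 7)/(y + 1)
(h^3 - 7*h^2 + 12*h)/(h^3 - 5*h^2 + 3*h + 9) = h*(h - 4)/(h^2 - 2*h - 3)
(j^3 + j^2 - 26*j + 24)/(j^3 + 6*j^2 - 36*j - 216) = (j^2 - 5*j + 4)/(j^2 - 36)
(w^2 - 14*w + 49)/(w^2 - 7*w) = (w - 7)/w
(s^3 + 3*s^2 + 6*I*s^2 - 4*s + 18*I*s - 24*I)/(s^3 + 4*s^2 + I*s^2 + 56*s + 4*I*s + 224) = (s^2 + s*(-1 + 6*I) - 6*I)/(s^2 + I*s + 56)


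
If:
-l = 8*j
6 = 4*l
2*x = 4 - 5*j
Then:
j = -3/16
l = 3/2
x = 79/32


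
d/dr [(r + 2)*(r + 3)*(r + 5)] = 3*r^2 + 20*r + 31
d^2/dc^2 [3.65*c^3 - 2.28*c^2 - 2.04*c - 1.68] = 21.9*c - 4.56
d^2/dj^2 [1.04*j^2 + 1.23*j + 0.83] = 2.08000000000000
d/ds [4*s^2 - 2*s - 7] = 8*s - 2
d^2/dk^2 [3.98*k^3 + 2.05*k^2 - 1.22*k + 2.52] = 23.88*k + 4.1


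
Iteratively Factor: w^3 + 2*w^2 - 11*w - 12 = (w + 4)*(w^2 - 2*w - 3) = (w - 3)*(w + 4)*(w + 1)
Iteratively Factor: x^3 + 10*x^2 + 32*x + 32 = (x + 4)*(x^2 + 6*x + 8) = (x + 4)^2*(x + 2)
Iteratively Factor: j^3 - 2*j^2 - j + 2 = (j + 1)*(j^2 - 3*j + 2) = (j - 1)*(j + 1)*(j - 2)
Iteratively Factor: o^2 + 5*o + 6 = (o + 2)*(o + 3)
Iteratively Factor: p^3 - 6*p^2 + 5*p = (p)*(p^2 - 6*p + 5) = p*(p - 5)*(p - 1)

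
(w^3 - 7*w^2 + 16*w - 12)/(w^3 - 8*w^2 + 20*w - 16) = (w - 3)/(w - 4)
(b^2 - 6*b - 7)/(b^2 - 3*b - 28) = (b + 1)/(b + 4)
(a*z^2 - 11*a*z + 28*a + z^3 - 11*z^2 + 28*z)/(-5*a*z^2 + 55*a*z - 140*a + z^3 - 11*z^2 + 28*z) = (a + z)/(-5*a + z)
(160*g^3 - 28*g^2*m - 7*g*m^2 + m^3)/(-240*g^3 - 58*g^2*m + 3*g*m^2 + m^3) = (-4*g + m)/(6*g + m)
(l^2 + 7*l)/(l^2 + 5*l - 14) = l/(l - 2)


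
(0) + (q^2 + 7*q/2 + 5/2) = q^2 + 7*q/2 + 5/2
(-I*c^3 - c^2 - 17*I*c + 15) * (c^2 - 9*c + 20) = -I*c^5 - c^4 + 9*I*c^4 + 9*c^3 - 37*I*c^3 - 5*c^2 + 153*I*c^2 - 135*c - 340*I*c + 300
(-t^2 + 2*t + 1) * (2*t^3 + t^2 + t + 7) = -2*t^5 + 3*t^4 + 3*t^3 - 4*t^2 + 15*t + 7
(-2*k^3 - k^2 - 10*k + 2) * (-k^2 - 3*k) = 2*k^5 + 7*k^4 + 13*k^3 + 28*k^2 - 6*k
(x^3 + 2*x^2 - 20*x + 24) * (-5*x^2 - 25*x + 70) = -5*x^5 - 35*x^4 + 120*x^3 + 520*x^2 - 2000*x + 1680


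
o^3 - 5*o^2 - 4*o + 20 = (o - 5)*(o - 2)*(o + 2)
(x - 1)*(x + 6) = x^2 + 5*x - 6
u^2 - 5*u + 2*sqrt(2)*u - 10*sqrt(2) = (u - 5)*(u + 2*sqrt(2))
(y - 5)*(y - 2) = y^2 - 7*y + 10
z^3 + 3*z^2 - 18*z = z*(z - 3)*(z + 6)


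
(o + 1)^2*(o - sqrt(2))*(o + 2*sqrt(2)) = o^4 + sqrt(2)*o^3 + 2*o^3 - 3*o^2 + 2*sqrt(2)*o^2 - 8*o + sqrt(2)*o - 4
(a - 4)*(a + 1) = a^2 - 3*a - 4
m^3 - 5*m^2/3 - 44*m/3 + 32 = (m - 3)*(m - 8/3)*(m + 4)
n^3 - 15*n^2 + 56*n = n*(n - 8)*(n - 7)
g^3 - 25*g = g*(g - 5)*(g + 5)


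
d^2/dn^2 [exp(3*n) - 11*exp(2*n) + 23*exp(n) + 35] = (9*exp(2*n) - 44*exp(n) + 23)*exp(n)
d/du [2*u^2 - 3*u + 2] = 4*u - 3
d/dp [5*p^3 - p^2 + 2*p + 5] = 15*p^2 - 2*p + 2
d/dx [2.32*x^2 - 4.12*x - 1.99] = 4.64*x - 4.12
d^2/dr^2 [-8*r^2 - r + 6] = -16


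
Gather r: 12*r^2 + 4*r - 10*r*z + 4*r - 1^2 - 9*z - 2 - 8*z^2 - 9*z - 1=12*r^2 + r*(8 - 10*z) - 8*z^2 - 18*z - 4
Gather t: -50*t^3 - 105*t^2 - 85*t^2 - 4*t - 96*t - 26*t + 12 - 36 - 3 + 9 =-50*t^3 - 190*t^2 - 126*t - 18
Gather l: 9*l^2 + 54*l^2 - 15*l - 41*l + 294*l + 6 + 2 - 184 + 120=63*l^2 + 238*l - 56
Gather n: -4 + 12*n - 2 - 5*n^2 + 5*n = -5*n^2 + 17*n - 6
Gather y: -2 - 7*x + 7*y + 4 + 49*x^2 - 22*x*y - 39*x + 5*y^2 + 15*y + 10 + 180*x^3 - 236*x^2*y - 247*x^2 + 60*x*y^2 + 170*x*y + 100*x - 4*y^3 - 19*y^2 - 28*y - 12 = 180*x^3 - 198*x^2 + 54*x - 4*y^3 + y^2*(60*x - 14) + y*(-236*x^2 + 148*x - 6)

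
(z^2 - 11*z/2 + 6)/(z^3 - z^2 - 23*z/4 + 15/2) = 2*(z - 4)/(2*z^2 + z - 10)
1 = 1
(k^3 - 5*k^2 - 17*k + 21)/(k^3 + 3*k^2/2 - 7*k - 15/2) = 2*(k^2 - 8*k + 7)/(2*k^2 - 3*k - 5)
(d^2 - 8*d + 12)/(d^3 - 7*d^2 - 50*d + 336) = (d - 2)/(d^2 - d - 56)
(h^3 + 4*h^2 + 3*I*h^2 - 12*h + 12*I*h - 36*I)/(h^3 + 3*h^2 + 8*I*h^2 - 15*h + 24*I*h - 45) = (h^2 + 4*h - 12)/(h^2 + h*(3 + 5*I) + 15*I)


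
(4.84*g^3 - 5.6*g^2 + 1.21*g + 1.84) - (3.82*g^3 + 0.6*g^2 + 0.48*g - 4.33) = 1.02*g^3 - 6.2*g^2 + 0.73*g + 6.17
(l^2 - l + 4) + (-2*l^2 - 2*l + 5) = -l^2 - 3*l + 9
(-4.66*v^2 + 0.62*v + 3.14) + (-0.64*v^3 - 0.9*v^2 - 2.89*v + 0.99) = -0.64*v^3 - 5.56*v^2 - 2.27*v + 4.13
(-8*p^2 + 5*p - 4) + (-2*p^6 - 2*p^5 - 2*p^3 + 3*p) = -2*p^6 - 2*p^5 - 2*p^3 - 8*p^2 + 8*p - 4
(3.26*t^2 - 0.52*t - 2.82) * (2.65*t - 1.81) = 8.639*t^3 - 7.2786*t^2 - 6.5318*t + 5.1042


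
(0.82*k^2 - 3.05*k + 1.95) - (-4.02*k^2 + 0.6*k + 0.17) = 4.84*k^2 - 3.65*k + 1.78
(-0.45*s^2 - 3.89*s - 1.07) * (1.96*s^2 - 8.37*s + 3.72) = -0.882*s^4 - 3.8579*s^3 + 28.7881*s^2 - 5.5149*s - 3.9804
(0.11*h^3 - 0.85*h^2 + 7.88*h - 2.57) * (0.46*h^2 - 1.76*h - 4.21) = 0.0506*h^5 - 0.5846*h^4 + 4.6577*h^3 - 11.4725*h^2 - 28.6516*h + 10.8197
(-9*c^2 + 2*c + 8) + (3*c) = -9*c^2 + 5*c + 8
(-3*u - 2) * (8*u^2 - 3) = -24*u^3 - 16*u^2 + 9*u + 6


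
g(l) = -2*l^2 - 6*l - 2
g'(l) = -4*l - 6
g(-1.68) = 2.44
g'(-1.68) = 0.72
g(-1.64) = 2.46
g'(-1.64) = 0.56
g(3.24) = -42.44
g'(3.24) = -18.96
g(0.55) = -5.90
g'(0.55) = -8.20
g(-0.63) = 0.99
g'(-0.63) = -3.48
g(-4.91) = -20.76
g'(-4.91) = 13.64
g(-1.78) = 2.34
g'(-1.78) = 1.12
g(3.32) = -43.96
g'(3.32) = -19.28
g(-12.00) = -218.00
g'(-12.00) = 42.00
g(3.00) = -38.00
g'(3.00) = -18.00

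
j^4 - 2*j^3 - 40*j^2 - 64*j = j*(j - 8)*(j + 2)*(j + 4)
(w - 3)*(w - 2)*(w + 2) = w^3 - 3*w^2 - 4*w + 12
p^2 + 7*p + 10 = (p + 2)*(p + 5)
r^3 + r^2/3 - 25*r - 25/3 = (r - 5)*(r + 1/3)*(r + 5)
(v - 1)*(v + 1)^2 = v^3 + v^2 - v - 1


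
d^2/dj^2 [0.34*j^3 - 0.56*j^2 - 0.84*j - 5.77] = 2.04*j - 1.12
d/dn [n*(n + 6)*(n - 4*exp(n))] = -4*n^2*exp(n) + 3*n^2 - 32*n*exp(n) + 12*n - 24*exp(n)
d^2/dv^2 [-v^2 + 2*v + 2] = -2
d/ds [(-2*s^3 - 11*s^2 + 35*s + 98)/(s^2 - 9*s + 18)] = 2*(-s^4 + 18*s^3 - 22*s^2 - 296*s + 756)/(s^4 - 18*s^3 + 117*s^2 - 324*s + 324)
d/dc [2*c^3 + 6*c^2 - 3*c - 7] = 6*c^2 + 12*c - 3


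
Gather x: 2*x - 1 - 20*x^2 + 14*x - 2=-20*x^2 + 16*x - 3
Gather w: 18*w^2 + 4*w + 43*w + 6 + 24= 18*w^2 + 47*w + 30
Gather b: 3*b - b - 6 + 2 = 2*b - 4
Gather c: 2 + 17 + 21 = 40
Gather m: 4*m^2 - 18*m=4*m^2 - 18*m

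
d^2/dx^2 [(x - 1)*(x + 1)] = 2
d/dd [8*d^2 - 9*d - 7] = 16*d - 9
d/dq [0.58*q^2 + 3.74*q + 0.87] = 1.16*q + 3.74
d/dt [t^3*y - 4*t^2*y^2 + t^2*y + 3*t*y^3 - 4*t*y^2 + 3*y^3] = y*(3*t^2 - 8*t*y + 2*t + 3*y^2 - 4*y)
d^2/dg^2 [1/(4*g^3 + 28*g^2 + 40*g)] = (-g*(3*g + 7)*(g^2 + 7*g + 10) + (3*g^2 + 14*g + 10)^2)/(2*g^3*(g^2 + 7*g + 10)^3)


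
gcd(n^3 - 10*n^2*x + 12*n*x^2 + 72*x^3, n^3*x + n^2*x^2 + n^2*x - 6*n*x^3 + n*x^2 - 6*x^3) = 1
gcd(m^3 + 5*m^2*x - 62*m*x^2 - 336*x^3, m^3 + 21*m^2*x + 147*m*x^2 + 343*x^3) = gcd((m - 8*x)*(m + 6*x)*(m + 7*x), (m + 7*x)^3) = m + 7*x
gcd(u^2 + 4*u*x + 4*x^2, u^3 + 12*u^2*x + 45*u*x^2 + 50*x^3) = u + 2*x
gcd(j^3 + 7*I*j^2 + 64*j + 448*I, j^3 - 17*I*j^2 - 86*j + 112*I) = j - 8*I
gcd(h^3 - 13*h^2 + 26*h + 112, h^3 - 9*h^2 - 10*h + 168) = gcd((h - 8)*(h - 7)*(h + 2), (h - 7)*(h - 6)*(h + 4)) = h - 7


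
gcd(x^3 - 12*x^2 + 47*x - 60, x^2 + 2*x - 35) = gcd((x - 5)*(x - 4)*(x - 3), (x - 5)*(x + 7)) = x - 5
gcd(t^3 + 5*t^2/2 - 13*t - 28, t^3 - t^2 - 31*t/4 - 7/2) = t^2 - 3*t/2 - 7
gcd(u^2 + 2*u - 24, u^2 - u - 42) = u + 6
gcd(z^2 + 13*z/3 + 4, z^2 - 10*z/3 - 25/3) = 1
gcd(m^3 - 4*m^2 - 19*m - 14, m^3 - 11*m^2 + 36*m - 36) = 1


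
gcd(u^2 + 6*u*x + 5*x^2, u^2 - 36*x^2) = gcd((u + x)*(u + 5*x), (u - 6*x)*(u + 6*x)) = 1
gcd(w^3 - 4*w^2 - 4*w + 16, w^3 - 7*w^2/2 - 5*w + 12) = w^2 - 2*w - 8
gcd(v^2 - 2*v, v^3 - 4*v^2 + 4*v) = v^2 - 2*v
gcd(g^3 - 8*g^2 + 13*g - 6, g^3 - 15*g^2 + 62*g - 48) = g^2 - 7*g + 6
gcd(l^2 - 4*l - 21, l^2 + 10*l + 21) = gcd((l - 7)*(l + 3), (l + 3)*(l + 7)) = l + 3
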